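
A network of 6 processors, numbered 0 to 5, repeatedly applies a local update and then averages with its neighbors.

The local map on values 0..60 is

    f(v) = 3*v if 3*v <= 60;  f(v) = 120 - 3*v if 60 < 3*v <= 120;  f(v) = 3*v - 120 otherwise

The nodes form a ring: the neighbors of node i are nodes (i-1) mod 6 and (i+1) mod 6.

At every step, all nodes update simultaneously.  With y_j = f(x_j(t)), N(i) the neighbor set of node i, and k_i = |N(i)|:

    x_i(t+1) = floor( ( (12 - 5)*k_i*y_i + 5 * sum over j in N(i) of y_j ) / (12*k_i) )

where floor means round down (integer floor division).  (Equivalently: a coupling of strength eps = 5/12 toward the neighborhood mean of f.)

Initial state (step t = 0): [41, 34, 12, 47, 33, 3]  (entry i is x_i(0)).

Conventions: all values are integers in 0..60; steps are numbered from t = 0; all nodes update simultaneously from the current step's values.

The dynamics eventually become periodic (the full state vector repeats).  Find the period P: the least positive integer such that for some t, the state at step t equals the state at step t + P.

Answer: 10
Key observation: The state at step 73, [20, 18, 21, 20, 18, 21], reappears at step 83 — and no state repeats earlier — so the cycle the system enters has period 10.

Derivation:
t=0: [41, 34, 12, 47, 33, 3]
t=1: [7, 18, 29, 24, 18, 10]
t=2: [29, 42, 40, 46, 47, 33]
t=3: [24, 10, 5, 14, 20, 23]
t=4: [44, 30, 23, 40, 54, 52]
t=5: [20, 30, 36, 19, 32, 32]
t=6: [46, 32, 25, 40, 30, 31]
t=7: [21, 27, 31, 15, 23, 25]
t=8: [50, 40, 33, 42, 48, 48]
t=9: [22, 10, 13, 12, 20, 25]
t=10: [47, 36, 36, 41, 51, 50]
t=11: [21, 13, 10, 11, 26, 28]
t=12: [48, 40, 32, 34, 38, 41]
t=13: [14, 10, 17, 16, 7, 8]
t=14: [35, 36, 46, 43, 27, 27]
t=15: [19, 13, 14, 17, 32, 34]
t=16: [45, 43, 43, 43, 28, 27]
t=17: [18, 10, 9, 14, 31, 33]
t=18: [42, 34, 30, 35, 28, 29]
t=19: [14, 18, 24, 22, 31, 28]
t=20: [43, 50, 50, 47, 34, 35]
t=21: [14, 25, 28, 22, 18, 14]
t=22: [42, 42, 41, 50, 51, 44]
t=23: [7, 5, 9, 25, 28, 15]
t=24: [24, 18, 28, 39, 39, 38]
t=25: [40, 49, 32, 9, 3, 14]
t=26: [14, 20, 25, 22, 19, 26]
t=27: [45, 53, 50, 52, 53, 45]
t=28: [20, 32, 33, 35, 33, 20]
t=29: [52, 30, 20, 17, 27, 51]
t=30: [34, 37, 51, 50, 40, 34]
t=31: [16, 15, 27, 24, 10, 14]
t=32: [46, 44, 42, 42, 36, 40]
t=33: [13, 12, 7, 7, 8, 6]
t=34: [34, 33, 24, 21, 22, 23]
t=35: [25, 26, 44, 54, 54, 44]
t=36: [37, 36, 24, 35, 35, 25]
t=37: [17, 18, 33, 21, 21, 31]
t=38: [46, 46, 35, 49, 50, 38]
t=39: [15, 17, 18, 25, 24, 13]
t=40: [45, 50, 51, 47, 45, 42]
t=41: [16, 27, 29, 22, 14, 9]
t=42: [41, 39, 38, 47, 41, 34]
t=43: [6, 3, 8, 14, 9, 11]
t=44: [19, 14, 24, 35, 31, 28]
t=45: [49, 46, 39, 24, 26, 38]
t=46: [20, 16, 15, 37, 35, 17]
t=47: [55, 49, 38, 17, 21, 45]
t=48: [35, 26, 19, 42, 47, 30]
t=49: [23, 39, 43, 19, 19, 25]
t=50: [39, 14, 17, 47, 54, 48]
t=51: [15, 35, 42, 31, 33, 23]
t=52: [40, 19, 12, 21, 28, 43]
t=53: [13, 40, 44, 48, 34, 12]
t=54: [30, 10, 12, 20, 23, 32]
t=55: [28, 31, 39, 53, 47, 30]
t=56: [32, 23, 15, 27, 26, 29]
t=57: [31, 44, 45, 40, 39, 33]
t=58: [22, 15, 11, 3, 6, 18]
t=59: [52, 44, 30, 15, 23, 46]
t=60: [27, 20, 29, 43, 42, 28]
t=61: [42, 50, 33, 13, 12, 30]
t=62: [16, 23, 26, 34, 35, 26]
t=63: [47, 48, 38, 22, 21, 37]
t=64: [19, 19, 19, 44, 46, 21]
t=65: [57, 57, 47, 22, 24, 48]
t=66: [45, 44, 34, 45, 44, 34]
t=67: [15, 13, 16, 15, 13, 16]
t=68: [44, 42, 45, 44, 42, 45]
t=69: [11, 9, 12, 11, 9, 12]
t=70: [32, 30, 33, 32, 30, 33]
t=71: [24, 26, 23, 24, 26, 23]
t=72: [47, 45, 48, 47, 45, 48]
t=73: [20, 18, 21, 20, 18, 21]
t=74: [58, 55, 57, 58, 55, 57]
t=75: [51, 48, 50, 51, 48, 50]
t=76: [30, 27, 29, 30, 27, 29]
t=77: [32, 35, 33, 32, 35, 33]
t=78: [21, 18, 20, 21, 18, 20]
t=79: [57, 55, 58, 57, 55, 58]
t=80: [50, 48, 51, 50, 48, 51]
t=81: [29, 27, 30, 29, 27, 30]
t=82: [33, 35, 32, 33, 35, 32]
t=83: [20, 18, 21, 20, 18, 21]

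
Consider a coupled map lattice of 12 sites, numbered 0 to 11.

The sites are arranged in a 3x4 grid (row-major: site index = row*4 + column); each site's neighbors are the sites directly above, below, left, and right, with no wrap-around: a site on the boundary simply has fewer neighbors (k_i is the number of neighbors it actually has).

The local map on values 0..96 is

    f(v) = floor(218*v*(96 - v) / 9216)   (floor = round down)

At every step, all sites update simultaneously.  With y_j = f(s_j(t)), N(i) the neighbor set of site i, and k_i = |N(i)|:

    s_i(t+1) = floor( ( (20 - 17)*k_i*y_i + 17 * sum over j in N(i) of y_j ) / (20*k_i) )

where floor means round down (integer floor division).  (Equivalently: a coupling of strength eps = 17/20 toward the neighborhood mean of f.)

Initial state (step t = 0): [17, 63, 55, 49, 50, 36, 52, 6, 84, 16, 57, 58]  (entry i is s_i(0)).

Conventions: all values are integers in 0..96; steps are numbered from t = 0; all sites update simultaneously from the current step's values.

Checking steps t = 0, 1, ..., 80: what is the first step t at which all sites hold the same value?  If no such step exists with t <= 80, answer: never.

Simulating step by step:
t=0: [17, 63, 55, 49, 50, 36, 52, 6, 84, 16, 57, 58]  (not all equal)
t=1: [48, 45, 52, 35, 37, 47, 43, 47, 39, 40, 46, 35]  (not all equal)
t=2: [52, 54, 52, 53, 52, 52, 53, 51, 51, 53, 52, 53]  (not all equal)
t=3: [53, 53, 53, 53, 54, 53, 53, 53, 53, 53, 53, 53]  (not all equal)
t=4: [53, 53, 53, 53, 53, 53, 53, 53, 53, 53, 53, 53]  (all equal)

Answer: 4
Key observation: Synchronization is absorbing here: once all sites are equal they stay equal, and step 4 is the first all-equal step.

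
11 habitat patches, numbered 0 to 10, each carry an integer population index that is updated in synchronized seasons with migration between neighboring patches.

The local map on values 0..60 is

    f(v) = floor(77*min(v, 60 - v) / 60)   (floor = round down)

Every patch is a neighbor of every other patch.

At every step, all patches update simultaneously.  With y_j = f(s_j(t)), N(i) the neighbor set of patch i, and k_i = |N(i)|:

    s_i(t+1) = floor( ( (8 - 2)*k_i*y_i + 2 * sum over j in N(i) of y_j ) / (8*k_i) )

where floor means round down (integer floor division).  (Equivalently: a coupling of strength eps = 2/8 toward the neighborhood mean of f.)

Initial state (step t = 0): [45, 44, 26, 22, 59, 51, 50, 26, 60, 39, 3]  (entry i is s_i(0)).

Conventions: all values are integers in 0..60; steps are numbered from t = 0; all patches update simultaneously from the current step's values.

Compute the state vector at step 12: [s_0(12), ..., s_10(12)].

Simulating step by step:
t=0: [45, 44, 26, 22, 59, 51, 50, 26, 60, 39, 3]
t=1: [18, 19, 28, 24, 5, 12, 13, 28, 4, 23, 6]
t=2: [22, 23, 31, 27, 9, 16, 17, 31, 9, 26, 10]
t=3: [27, 27, 33, 31, 14, 21, 22, 33, 14, 30, 15]
t=4: [32, 32, 32, 34, 20, 26, 28, 32, 20, 35, 21]
t=5: [34, 34, 34, 32, 26, 32, 34, 34, 26, 31, 27]
t=6: [33, 33, 33, 34, 33, 34, 33, 33, 33, 36, 33]
t=7: [33, 33, 33, 33, 33, 33, 33, 33, 33, 30, 33]
t=8: [34, 34, 34, 34, 34, 34, 34, 34, 34, 37, 34]
t=9: [32, 32, 32, 32, 32, 32, 32, 32, 32, 30, 32]
t=10: [35, 35, 35, 35, 35, 35, 35, 35, 35, 37, 35]
t=11: [31, 31, 31, 31, 31, 31, 31, 31, 31, 29, 31]
t=12: [37, 37, 37, 37, 37, 37, 37, 37, 37, 37, 37]

Answer: [37, 37, 37, 37, 37, 37, 37, 37, 37, 37, 37]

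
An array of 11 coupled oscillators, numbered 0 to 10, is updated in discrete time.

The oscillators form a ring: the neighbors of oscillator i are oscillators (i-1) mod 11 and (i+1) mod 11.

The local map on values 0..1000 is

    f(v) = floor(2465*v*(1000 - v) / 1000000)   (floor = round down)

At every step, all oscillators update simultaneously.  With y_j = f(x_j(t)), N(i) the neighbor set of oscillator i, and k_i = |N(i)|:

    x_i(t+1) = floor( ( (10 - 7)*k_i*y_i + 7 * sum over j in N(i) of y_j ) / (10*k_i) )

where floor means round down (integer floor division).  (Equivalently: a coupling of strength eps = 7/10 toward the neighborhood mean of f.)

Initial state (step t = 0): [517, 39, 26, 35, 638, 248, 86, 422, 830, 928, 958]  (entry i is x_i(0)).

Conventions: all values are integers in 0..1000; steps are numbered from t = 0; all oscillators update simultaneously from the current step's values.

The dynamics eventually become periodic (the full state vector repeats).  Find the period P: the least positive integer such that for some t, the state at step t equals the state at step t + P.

Simulating step by step:
t=0: [517, 39, 26, 35, 638, 248, 86, 422, 830, 928, 958]
t=1: [251, 264, 79, 245, 360, 404, 428, 369, 371, 205, 302]
t=2: [487, 368, 380, 397, 536, 587, 589, 584, 513, 503, 458]
t=3: [598, 590, 581, 594, 599, 602, 597, 603, 609, 613, 614]
t=4: [590, 596, 596, 595, 592, 591, 590, 589, 586, 584, 586]
t=5: [595, 594, 593, 594, 594, 595, 595, 596, 597, 598, 597]
t=6: [593, 594, 594, 594, 594, 594, 593, 593, 592, 592, 593]
t=7: [594, 594, 594, 594, 594, 594, 594, 594, 594, 594, 594]
t=8: [594, 594, 594, 594, 594, 594, 594, 594, 594, 594, 594]

Answer: 1
Key observation: The state at step 7, [594, 594, 594, 594, 594, 594, 594, 594, 594, 594, 594], reappears at step 8 — and no state repeats earlier — so the cycle the system enters has period 1.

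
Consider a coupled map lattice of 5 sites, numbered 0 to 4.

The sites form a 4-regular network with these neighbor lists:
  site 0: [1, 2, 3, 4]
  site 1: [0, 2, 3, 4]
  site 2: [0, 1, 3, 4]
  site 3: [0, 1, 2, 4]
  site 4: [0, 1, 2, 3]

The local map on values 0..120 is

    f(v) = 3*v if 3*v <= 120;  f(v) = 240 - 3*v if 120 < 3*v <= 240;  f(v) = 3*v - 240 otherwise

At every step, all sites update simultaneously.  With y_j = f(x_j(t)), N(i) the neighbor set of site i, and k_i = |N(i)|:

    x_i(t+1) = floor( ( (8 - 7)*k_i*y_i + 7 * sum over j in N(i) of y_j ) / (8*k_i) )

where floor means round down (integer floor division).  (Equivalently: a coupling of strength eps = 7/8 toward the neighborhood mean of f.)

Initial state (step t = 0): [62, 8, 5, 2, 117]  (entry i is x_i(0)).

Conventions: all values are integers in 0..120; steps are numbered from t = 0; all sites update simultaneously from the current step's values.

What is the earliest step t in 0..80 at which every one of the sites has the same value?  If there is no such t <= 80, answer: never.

Simulating step by step:
t=0: [62, 8, 5, 2, 117]  (not all equal)
t=1: [40, 43, 44, 45, 35]  (not all equal)
t=2: [108, 109, 109, 110, 110]  (not all equal)
t=3: [87, 87, 87, 87, 87]  (all equal)

Answer: 3
Key observation: Synchronization is absorbing here: once all sites are equal they stay equal, and step 3 is the first all-equal step.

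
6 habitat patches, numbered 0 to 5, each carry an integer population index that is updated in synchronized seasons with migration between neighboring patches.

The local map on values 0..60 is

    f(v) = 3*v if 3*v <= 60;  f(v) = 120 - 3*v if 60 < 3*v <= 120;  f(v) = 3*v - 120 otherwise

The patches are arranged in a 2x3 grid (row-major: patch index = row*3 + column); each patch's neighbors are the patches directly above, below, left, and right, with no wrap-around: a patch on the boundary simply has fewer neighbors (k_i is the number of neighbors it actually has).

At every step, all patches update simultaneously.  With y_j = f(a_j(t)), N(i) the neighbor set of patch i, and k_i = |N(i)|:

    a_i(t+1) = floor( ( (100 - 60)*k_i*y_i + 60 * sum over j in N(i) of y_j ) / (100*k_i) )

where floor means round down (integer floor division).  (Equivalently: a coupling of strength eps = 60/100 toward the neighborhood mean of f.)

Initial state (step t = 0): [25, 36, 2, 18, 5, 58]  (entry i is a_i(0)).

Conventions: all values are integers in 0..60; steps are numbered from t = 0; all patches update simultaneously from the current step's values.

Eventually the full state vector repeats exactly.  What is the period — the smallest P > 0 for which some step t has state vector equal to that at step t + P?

Answer: 4
Key observation: The state at step 77, [57, 57, 57, 57, 57, 57], reappears at step 81 — and no state repeats earlier — so the cycle the system enters has period 4.

Derivation:
t=0: [25, 36, 2, 18, 5, 58]
t=1: [37, 18, 22, 39, 30, 27]
t=2: [20, 40, 49, 12, 31, 40]
t=3: [34, 22, 10, 40, 18, 16]
t=4: [23, 42, 42, 21, 42, 44]
t=5: [39, 15, 7, 39, 17, 8]
t=6: [15, 33, 29, 17, 34, 31]
t=7: [39, 27, 27, 39, 27, 26]
t=8: [13, 31, 39, 13, 32, 40]
t=9: [35, 24, 9, 34, 22, 8]
t=10: [25, 38, 32, 27, 39, 33]
t=11: [31, 16, 17, 30, 14, 16]
t=12: [34, 43, 49, 32, 42, 47]
t=13: [17, 13, 19, 16, 13, 18]
t=14: [46, 45, 50, 46, 43, 50]
t=15: [17, 17, 25, 15, 16, 23]
t=16: [49, 49, 48, 47, 48, 48]
t=17: [25, 25, 24, 23, 24, 24]
t=18: [46, 46, 47, 48, 48, 48]
t=19: [19, 19, 21, 22, 22, 23]
t=20: [56, 56, 55, 54, 54, 53]
t=21: [46, 46, 44, 43, 42, 41]
t=22: [15, 14, 11, 10, 8, 6]
t=23: [39, 37, 31, 32, 27, 24]
t=24: [11, 17, 27, 22, 31, 39]
t=25: [44, 40, 31, 39, 32, 21]
t=26: [5, 12, 27, 12, 21, 38]
t=27: [27, 36, 28, 36, 38, 31]
t=28: [22, 21, 26, 18, 12, 23]
t=29: [54, 49, 49, 48, 46, 43]
t=30: [32, 28, 21, 27, 19, 17]
t=31: [32, 42, 48, 39, 48, 54]
t=32: [12, 16, 24, 15, 19, 31]
t=33: [42, 47, 41, 45, 46, 42]
t=34: [13, 13, 9, 13, 15, 8]
t=35: [39, 37, 29, 40, 38, 31]
t=36: [3, 12, 24, 2, 9, 22]
t=37: [16, 31, 46, 13, 30, 44]
t=38: [39, 30, 18, 39, 27, 19]
t=39: [11, 31, 47, 13, 33, 50]
t=40: [33, 25, 25, 31, 27, 24]
t=41: [30, 39, 45, 28, 39, 44]
t=42: [23, 10, 10, 24, 11, 10]
t=43: [43, 34, 30, 44, 34, 30]
t=44: [12, 18, 26, 12, 19, 26]
t=45: [41, 48, 45, 42, 49, 46]
t=46: [10, 18, 18, 11, 20, 19]
t=47: [38, 50, 54, 40, 52, 57]
t=48: [11, 28, 41, 12, 30, 43]
t=49: [34, 27, 14, 33, 28, 13]
t=50: [25, 34, 40, 24, 34, 39]
t=51: [37, 19, 6, 38, 21, 6]
t=52: [22, 39, 29, 22, 39, 29]
t=53: [38, 19, 24, 38, 19, 24]
t=54: [21, 45, 50, 21, 45, 50]
t=55: [44, 26, 25, 44, 26, 25]
t=56: [21, 36, 44, 21, 36, 44]
t=57: [43, 21, 12, 43, 21, 12]
t=58: [23, 43, 42, 23, 43, 42]
t=59: [38, 16, 6, 38, 16, 6]
t=60: [18, 33, 27, 18, 33, 27]
t=61: [44, 31, 33, 44, 31, 33]
t=62: [16, 22, 22, 16, 22, 22]
t=63: [49, 52, 54, 49, 52, 54]
t=64: [29, 35, 40, 29, 35, 40]
t=65: [27, 15, 4, 27, 15, 4]
t=66: [40, 37, 21, 40, 37, 21]
t=67: [2, 16, 42, 2, 16, 42]
t=68: [18, 31, 18, 18, 31, 18]
t=69: [45, 37, 45, 45, 37, 45]
t=70: [13, 11, 13, 13, 11, 13]
t=71: [37, 35, 37, 37, 35, 37]
t=72: [10, 12, 10, 10, 12, 10]
t=73: [31, 33, 31, 31, 33, 31]
t=74: [25, 23, 25, 25, 23, 25]
t=75: [46, 48, 46, 46, 48, 46]
t=76: [19, 21, 19, 19, 21, 19]
t=77: [57, 57, 57, 57, 57, 57]
t=78: [51, 51, 51, 51, 51, 51]
t=79: [33, 33, 33, 33, 33, 33]
t=80: [21, 21, 21, 21, 21, 21]
t=81: [57, 57, 57, 57, 57, 57]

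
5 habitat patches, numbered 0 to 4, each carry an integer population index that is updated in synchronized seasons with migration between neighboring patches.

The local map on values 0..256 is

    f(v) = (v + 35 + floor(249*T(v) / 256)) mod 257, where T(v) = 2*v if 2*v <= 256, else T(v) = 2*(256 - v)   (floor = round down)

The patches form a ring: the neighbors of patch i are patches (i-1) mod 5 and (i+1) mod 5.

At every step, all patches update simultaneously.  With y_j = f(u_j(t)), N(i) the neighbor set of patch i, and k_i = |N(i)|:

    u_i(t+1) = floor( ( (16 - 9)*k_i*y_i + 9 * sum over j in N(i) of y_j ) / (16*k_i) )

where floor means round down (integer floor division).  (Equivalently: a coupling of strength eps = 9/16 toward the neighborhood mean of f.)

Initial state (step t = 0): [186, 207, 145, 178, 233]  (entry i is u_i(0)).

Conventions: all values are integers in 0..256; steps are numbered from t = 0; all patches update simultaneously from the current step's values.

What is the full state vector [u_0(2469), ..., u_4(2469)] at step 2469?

Answer: [146, 146, 146, 146, 146]
Key observation: The state at step 12, [137, 137, 137, 137, 137], reappears at step 14: the system is in a cycle of period 2 from step 12 on.  Therefore the state at step 2469 equals the state at step 12 + ((2469 - 12) mod 2) = 13, which is [146, 146, 146, 146, 146].

Derivation:
t=0: [186, 207, 145, 178, 233]
t=1: [81, 101, 112, 101, 82]
t=2: [33, 67, 89, 68, 33]
t=3: [160, 149, 148, 151, 160]
t=4: [127, 132, 134, 131, 126]
t=5: [150, 150, 150, 150, 150]
t=6: [134, 134, 134, 134, 134]
t=7: [149, 149, 149, 149, 149]
t=8: [135, 135, 135, 135, 135]
t=9: [148, 148, 148, 148, 148]
t=10: [136, 136, 136, 136, 136]
t=11: [147, 147, 147, 147, 147]
t=12: [137, 137, 137, 137, 137]
t=13: [146, 146, 146, 146, 146]
t=14: [137, 137, 137, 137, 137]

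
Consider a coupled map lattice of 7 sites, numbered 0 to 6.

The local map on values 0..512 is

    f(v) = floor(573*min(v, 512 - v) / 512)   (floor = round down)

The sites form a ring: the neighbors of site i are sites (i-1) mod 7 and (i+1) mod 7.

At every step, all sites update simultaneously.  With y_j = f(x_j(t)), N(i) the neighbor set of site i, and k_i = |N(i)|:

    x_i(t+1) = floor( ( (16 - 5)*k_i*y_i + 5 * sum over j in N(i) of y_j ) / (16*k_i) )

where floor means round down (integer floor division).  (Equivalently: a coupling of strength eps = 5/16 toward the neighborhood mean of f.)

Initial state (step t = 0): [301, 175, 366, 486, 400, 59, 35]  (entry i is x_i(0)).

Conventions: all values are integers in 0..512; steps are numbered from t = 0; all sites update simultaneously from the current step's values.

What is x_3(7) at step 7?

Answer: x_3(7) = 205

Derivation:
t=0: [301, 175, 366, 486, 400, 59, 35]
t=1: [198, 196, 147, 64, 100, 71, 74]
t=2: [198, 210, 158, 91, 99, 84, 103]
t=3: [206, 223, 173, 114, 106, 99, 128]
t=4: [219, 237, 191, 135, 118, 116, 151]
t=5: [236, 253, 211, 157, 134, 135, 173]
t=6: [255, 272, 233, 180, 153, 157, 197]
t=7: [272, 269, 252, 205, 176, 181, 223]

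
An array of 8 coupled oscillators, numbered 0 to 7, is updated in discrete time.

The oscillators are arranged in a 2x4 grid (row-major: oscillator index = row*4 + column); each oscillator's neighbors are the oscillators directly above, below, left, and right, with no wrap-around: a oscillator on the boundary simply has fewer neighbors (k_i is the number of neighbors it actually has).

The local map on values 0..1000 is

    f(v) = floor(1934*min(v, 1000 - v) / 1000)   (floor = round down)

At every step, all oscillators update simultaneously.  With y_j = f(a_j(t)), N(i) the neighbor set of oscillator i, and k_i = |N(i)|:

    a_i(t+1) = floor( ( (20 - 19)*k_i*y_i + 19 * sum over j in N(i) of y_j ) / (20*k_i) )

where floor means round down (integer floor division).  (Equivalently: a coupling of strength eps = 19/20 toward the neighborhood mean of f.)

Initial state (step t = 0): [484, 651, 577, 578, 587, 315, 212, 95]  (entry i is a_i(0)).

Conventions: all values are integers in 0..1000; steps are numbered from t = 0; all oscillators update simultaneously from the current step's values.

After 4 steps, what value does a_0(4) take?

Answer: a_0(4) = 474

Derivation:
t=0: [484, 651, 577, 578, 587, 315, 212, 95]
t=1: [746, 781, 642, 516, 773, 626, 530, 591]
t=2: [434, 624, 752, 751, 598, 596, 743, 915]
t=3: [756, 701, 563, 329, 808, 672, 475, 472]
t=4: [474, 646, 717, 866, 543, 622, 803, 783]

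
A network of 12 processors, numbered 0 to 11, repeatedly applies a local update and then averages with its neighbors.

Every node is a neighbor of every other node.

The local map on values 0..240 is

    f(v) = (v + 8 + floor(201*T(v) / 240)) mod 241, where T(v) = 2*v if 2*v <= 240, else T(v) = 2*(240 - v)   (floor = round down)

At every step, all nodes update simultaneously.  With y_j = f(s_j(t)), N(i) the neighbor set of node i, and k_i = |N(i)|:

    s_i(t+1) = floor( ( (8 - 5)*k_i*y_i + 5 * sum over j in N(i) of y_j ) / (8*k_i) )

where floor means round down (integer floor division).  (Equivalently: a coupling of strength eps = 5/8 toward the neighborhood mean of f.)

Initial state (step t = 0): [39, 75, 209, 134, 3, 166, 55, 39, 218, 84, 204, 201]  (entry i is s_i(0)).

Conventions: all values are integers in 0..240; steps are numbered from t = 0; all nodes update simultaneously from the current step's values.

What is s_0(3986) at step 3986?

Answer: s_0(3986) = 88
Key observation: The state at step 21, [88, 88, 88, 88, 88, 88, 88, 88, 88, 88, 88, 88], reappears at step 26: the system is in a cycle of period 5 from step 21 on.  Therefore the state at step 3986 equals the state at step 21 + ((3986 - 21) mod 5) = 21, which is [88, 88, 88, 88, 88, 88, 88, 88, 88, 88, 88, 88].

Derivation:
t=0: [39, 75, 209, 134, 3, 166, 55, 39, 218, 84, 204, 201]
t=1: [97, 127, 70, 86, 66, 79, 110, 97, 68, 135, 71, 71]
t=2: [104, 122, 158, 171, 154, 165, 115, 104, 156, 120, 158, 158]
t=3: [57, 70, 63, 60, 63, 61, 66, 57, 63, 71, 63, 63]
t=4: [171, 182, 176, 173, 176, 174, 178, 171, 176, 182, 176, 176]
t=5: [50, 48, 49, 50, 49, 50, 49, 50, 49, 48, 49, 49]
t=6: [139, 138, 139, 139, 139, 139, 139, 139, 139, 138, 139, 139]
t=7: [75, 75, 75, 75, 75, 75, 75, 75, 75, 75, 75, 75]
t=8: [208, 208, 208, 208, 208, 208, 208, 208, 208, 208, 208, 208]
t=9: [28, 28, 28, 28, 28, 28, 28, 28, 28, 28, 28, 28]
t=10: [82, 82, 82, 82, 82, 82, 82, 82, 82, 82, 82, 82]
t=11: [227, 227, 227, 227, 227, 227, 227, 227, 227, 227, 227, 227]
t=12: [15, 15, 15, 15, 15, 15, 15, 15, 15, 15, 15, 15]
t=13: [48, 48, 48, 48, 48, 48, 48, 48, 48, 48, 48, 48]
t=14: [136, 136, 136, 136, 136, 136, 136, 136, 136, 136, 136, 136]
t=15: [77, 77, 77, 77, 77, 77, 77, 77, 77, 77, 77, 77]
t=16: [213, 213, 213, 213, 213, 213, 213, 213, 213, 213, 213, 213]
t=17: [25, 25, 25, 25, 25, 25, 25, 25, 25, 25, 25, 25]
t=18: [74, 74, 74, 74, 74, 74, 74, 74, 74, 74, 74, 74]
t=19: [205, 205, 205, 205, 205, 205, 205, 205, 205, 205, 205, 205]
t=20: [30, 30, 30, 30, 30, 30, 30, 30, 30, 30, 30, 30]
t=21: [88, 88, 88, 88, 88, 88, 88, 88, 88, 88, 88, 88]
t=22: [2, 2, 2, 2, 2, 2, 2, 2, 2, 2, 2, 2]
t=23: [13, 13, 13, 13, 13, 13, 13, 13, 13, 13, 13, 13]
t=24: [42, 42, 42, 42, 42, 42, 42, 42, 42, 42, 42, 42]
t=25: [120, 120, 120, 120, 120, 120, 120, 120, 120, 120, 120, 120]
t=26: [88, 88, 88, 88, 88, 88, 88, 88, 88, 88, 88, 88]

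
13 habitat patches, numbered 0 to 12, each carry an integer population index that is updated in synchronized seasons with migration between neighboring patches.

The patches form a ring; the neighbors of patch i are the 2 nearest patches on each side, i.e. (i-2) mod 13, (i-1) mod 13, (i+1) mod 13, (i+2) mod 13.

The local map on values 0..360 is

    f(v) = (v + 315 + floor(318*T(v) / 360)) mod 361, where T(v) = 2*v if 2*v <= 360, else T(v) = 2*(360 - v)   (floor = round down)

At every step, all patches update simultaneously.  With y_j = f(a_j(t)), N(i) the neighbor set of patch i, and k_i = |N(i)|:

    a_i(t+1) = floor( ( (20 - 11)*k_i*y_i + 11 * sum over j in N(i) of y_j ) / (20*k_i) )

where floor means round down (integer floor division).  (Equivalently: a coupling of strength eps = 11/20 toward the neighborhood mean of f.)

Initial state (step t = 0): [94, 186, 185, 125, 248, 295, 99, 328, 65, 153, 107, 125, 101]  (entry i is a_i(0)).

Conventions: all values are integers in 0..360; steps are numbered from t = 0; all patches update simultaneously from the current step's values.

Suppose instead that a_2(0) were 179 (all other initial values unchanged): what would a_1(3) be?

Simulating step by step:
t=0: [94, 186, 179, 125, 248, 295, 99, 328, 65, 153, 107, 125, 101]
t=1: [193, 153, 127, 163, 101, 124, 172, 204, 174, 147, 206, 232, 221]
t=2: [95, 74, 188, 136, 202, 190, 123, 142, 111, 198, 106, 101, 56]
t=3: [177, 172, 144, 203, 142, 180, 237, 254, 250, 184, 204, 193, 166]

Answer: a_1(3) = 172
Key observation: This trace re-runs the system from the modified initial state.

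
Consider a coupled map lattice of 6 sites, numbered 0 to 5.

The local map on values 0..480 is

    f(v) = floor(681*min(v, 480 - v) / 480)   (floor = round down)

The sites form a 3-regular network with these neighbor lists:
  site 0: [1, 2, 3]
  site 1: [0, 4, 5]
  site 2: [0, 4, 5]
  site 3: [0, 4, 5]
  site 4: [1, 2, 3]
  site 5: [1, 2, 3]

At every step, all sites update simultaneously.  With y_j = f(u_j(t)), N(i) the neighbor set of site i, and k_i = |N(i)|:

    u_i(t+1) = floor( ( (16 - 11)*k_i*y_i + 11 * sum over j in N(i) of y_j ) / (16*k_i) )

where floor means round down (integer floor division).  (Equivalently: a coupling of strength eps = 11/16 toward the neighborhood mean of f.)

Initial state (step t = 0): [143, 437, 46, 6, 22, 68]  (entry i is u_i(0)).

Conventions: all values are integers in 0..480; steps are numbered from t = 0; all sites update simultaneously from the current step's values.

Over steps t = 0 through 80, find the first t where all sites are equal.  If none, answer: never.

Answer: 11
Key observation: Synchronization is absorbing here: once all sites are equal they stay equal, and step 11 is the first all-equal step.

Derivation:
t=0: [143, 437, 46, 6, 22, 68]  (not all equal)
t=1: [93, 94, 95, 77, 40, 60]  (not all equal)
t=2: [127, 103, 104, 96, 103, 112]  (not all equal)
t=3: [154, 156, 156, 153, 143, 147]  (not all equal)
t=4: [219, 212, 212, 211, 214, 216]  (not all equal)
t=5: [302, 304, 304, 304, 300, 301]  (not all equal)
t=6: [249, 251, 251, 251, 250, 250]  (not all equal)
t=7: [324, 325, 325, 325, 324, 324]  (not all equal)
t=8: [219, 220, 220, 220, 219, 219]  (not all equal)
t=9: [311, 310, 310, 310, 311, 311]  (not all equal)
t=10: [240, 239, 239, 239, 240, 240]  (not all equal)
t=11: [339, 339, 339, 339, 339, 339]  (all equal)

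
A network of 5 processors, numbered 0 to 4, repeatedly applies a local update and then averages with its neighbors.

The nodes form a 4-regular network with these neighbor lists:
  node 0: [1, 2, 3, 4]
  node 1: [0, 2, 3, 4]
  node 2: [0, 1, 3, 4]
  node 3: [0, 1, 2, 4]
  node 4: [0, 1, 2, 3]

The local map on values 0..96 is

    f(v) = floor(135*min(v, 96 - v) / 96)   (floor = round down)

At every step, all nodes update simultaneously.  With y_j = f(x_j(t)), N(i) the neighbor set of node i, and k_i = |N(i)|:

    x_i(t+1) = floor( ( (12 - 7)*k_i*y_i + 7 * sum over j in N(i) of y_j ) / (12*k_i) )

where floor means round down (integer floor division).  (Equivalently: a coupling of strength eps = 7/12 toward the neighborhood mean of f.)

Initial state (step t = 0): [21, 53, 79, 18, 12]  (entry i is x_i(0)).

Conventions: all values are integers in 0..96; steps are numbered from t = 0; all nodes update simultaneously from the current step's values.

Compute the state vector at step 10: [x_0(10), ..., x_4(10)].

Answer: [46, 46, 46, 46, 46]

Derivation:
t=0: [21, 53, 79, 18, 12]
t=1: [30, 38, 28, 29, 26]
t=2: [42, 44, 41, 41, 40]
t=3: [58, 58, 57, 57, 57]
t=4: [53, 53, 53, 53, 53]
t=5: [60, 60, 60, 60, 60]
t=6: [50, 50, 50, 50, 50]
t=7: [64, 64, 64, 64, 64]
t=8: [45, 45, 45, 45, 45]
t=9: [63, 63, 63, 63, 63]
t=10: [46, 46, 46, 46, 46]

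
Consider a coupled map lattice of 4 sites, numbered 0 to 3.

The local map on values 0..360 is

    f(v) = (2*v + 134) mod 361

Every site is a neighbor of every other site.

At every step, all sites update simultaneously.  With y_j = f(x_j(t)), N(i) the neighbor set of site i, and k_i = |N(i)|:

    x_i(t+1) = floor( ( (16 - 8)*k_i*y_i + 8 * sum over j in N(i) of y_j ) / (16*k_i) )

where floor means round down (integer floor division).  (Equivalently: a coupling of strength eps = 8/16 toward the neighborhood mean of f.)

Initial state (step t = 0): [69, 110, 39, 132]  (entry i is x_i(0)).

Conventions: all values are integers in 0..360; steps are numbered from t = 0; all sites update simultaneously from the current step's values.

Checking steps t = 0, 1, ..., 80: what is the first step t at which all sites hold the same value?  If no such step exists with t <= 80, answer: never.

Simulating step by step:
t=0: [69, 110, 39, 132]  (not all equal)
t=1: [236, 263, 216, 158]  (not all equal)
t=2: [221, 239, 208, 169]  (not all equal)
t=3: [199, 211, 190, 164]  (not all equal)
t=4: [160, 168, 154, 137]  (not all equal)
t=5: [86, 91, 82, 70]  (not all equal)
t=6: [301, 304, 298, 290]  (not all equal)
t=7: [70, 72, 68, 183]  (not all equal)
t=8: [251, 252, 250, 206]  (not all equal)
t=9: [260, 260, 259, 230]  (not all equal)
t=10: [282, 282, 282, 262]  (not all equal)
t=11: [330, 330, 330, 317]  (not all equal)
t=12: [67, 67, 67, 59]  (not all equal)
t=13: [265, 265, 265, 260]  (not all equal)
t=14: [301, 301, 301, 298]  (not all equal)
t=15: [13, 13, 13, 11]  (not all equal)
t=16: [159, 159, 159, 158]  (not all equal)
t=17: [90, 90, 90, 90]  (all equal)

Answer: 17
Key observation: Synchronization is absorbing here: once all sites are equal they stay equal, and step 17 is the first all-equal step.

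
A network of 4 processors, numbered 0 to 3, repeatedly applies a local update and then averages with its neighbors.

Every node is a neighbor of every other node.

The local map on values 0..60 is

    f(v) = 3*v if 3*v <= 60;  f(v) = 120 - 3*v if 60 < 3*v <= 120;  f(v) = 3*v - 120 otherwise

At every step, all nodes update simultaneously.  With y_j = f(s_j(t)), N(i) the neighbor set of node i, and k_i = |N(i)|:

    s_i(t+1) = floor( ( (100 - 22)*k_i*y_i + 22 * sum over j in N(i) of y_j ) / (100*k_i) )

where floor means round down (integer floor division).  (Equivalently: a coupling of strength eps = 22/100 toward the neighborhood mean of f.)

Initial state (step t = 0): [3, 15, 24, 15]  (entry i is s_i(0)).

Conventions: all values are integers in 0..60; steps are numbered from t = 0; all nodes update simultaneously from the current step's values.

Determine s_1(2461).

Simulating step by step:
t=0: [3, 15, 24, 15]
t=1: [17, 42, 44, 42]
t=2: [41, 9, 13, 9]
t=3: [9, 26, 34, 26]
t=4: [28, 39, 22, 39]
t=5: [32, 9, 45, 9]
t=6: [23, 25, 17, 25]
t=7: [50, 45, 50, 45]
t=8: [27, 17, 27, 17]
t=9: [40, 49, 40, 49]
t=10: [3, 23, 3, 23]
t=11: [15, 44, 15, 44]
t=12: [40, 16, 40, 16]
t=13: [7, 40, 7, 40]
t=14: [17, 3, 17, 3]
t=15: [44, 15, 44, 15]
t=16: [16, 40, 16, 40]
t=17: [40, 7, 40, 7]
t=18: [3, 17, 3, 17]
t=19: [15, 44, 15, 44]

Answer: s_1(2461) = 40
Key observation: The state at step 11, [15, 44, 15, 44], reappears at step 19: the system is in a cycle of period 8 from step 11 on.  Therefore the state at step 2461 equals the state at step 11 + ((2461 - 11) mod 8) = 13, which is [7, 40, 7, 40].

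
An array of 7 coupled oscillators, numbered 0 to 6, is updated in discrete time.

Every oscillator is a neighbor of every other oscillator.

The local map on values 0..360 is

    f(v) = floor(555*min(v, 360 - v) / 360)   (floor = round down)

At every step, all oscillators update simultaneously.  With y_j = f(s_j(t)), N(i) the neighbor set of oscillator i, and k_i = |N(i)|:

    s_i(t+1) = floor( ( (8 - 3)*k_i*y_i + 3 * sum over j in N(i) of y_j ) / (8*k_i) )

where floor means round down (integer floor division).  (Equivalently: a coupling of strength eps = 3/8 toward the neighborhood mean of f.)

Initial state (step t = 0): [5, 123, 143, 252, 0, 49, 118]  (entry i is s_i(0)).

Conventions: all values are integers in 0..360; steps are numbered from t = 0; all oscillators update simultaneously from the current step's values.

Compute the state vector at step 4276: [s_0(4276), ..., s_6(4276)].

Simulating step by step:
t=0: [5, 123, 143, 252, 0, 49, 118]
t=1: [56, 158, 176, 145, 52, 94, 154]
t=2: [128, 216, 232, 205, 125, 161, 213]
t=3: [205, 219, 205, 228, 203, 234, 222]
t=4: [230, 218, 230, 210, 232, 205, 215]
t=5: [206, 216, 206, 224, 205, 228, 219]
t=6: [231, 222, 231, 215, 231, 211, 219]
t=7: [203, 211, 203, 217, 203, 221, 214]
t=8: [237, 229, 237, 224, 237, 221, 227]
t=9: [193, 200, 193, 204, 193, 207, 202]
t=10: [253, 246, 253, 243, 253, 240, 245]
t=11: [167, 174, 167, 176, 167, 179, 175]
t=12: [260, 266, 260, 268, 260, 270, 267]
t=13: [150, 145, 150, 143, 150, 141, 144]
t=14: [228, 223, 228, 222, 228, 220, 223]
t=15: [205, 209, 205, 210, 205, 212, 209]
t=16: [236, 232, 236, 232, 236, 230, 232]
t=17: [192, 196, 192, 196, 192, 197, 196]
t=18: [257, 253, 257, 253, 257, 252, 253]
t=19: [159, 163, 159, 163, 159, 164, 163]
t=20: [246, 249, 246, 249, 246, 250, 249]
t=21: [173, 171, 173, 171, 173, 170, 171]
t=22: [265, 263, 265, 263, 265, 262, 263]
t=23: [146, 148, 146, 148, 146, 149, 148]
t=24: [225, 227, 225, 227, 225, 228, 227]
t=25: [207, 205, 207, 205, 207, 204, 205]
t=26: [235, 237, 235, 237, 235, 238, 237]
t=27: [191, 189, 191, 189, 191, 188, 189]
t=28: [260, 262, 260, 262, 260, 263, 262]
t=29: [153, 151, 153, 151, 153, 150, 151]
t=30: [234, 232, 234, 232, 234, 231, 232]
t=31: [194, 196, 194, 196, 194, 197, 196]
t=32: [254, 252, 254, 252, 254, 251, 252]
t=33: [163, 165, 163, 165, 163, 166, 165]
t=34: [251, 253, 251, 253, 251, 254, 253]
t=35: [166, 164, 166, 164, 166, 164, 164]
t=36: [254, 252, 254, 252, 254, 252, 252]
t=37: [163, 165, 163, 165, 163, 165, 165]
t=38: [251, 253, 251, 253, 251, 253, 253]
t=39: [167, 164, 167, 164, 167, 164, 164]
t=40: [255, 252, 255, 252, 255, 252, 252]
t=41: [162, 165, 162, 165, 162, 165, 165]
t=42: [250, 253, 250, 253, 250, 253, 253]
t=43: [167, 164, 167, 164, 167, 164, 164]

Answer: [255, 252, 255, 252, 255, 252, 252]
Key observation: The state at step 39, [167, 164, 167, 164, 167, 164, 164], reappears at step 43: the system is in a cycle of period 4 from step 39 on.  Therefore the state at step 4276 equals the state at step 39 + ((4276 - 39) mod 4) = 40, which is [255, 252, 255, 252, 255, 252, 252].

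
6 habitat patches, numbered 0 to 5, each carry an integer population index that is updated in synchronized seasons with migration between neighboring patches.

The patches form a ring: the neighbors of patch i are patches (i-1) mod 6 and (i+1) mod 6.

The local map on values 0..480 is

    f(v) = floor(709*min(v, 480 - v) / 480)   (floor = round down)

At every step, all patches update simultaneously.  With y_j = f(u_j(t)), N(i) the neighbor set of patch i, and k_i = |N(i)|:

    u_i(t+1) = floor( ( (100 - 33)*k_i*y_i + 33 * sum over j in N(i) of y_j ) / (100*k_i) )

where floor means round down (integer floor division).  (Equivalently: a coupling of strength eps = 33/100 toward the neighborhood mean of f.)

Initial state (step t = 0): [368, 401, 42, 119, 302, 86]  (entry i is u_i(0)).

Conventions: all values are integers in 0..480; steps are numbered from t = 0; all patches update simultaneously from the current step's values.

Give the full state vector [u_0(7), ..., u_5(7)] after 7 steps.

Simulating step by step:
t=0: [368, 401, 42, 119, 302, 86]
t=1: [150, 115, 89, 170, 225, 155]
t=2: [213, 171, 157, 244, 301, 244]
t=3: [309, 258, 253, 314, 291, 328]
t=4: [259, 315, 318, 265, 264, 237]
t=5: [316, 256, 252, 304, 323, 340]
t=6: [250, 316, 322, 267, 231, 216]
t=7: [319, 256, 247, 305, 332, 325]

Answer: [319, 256, 247, 305, 332, 325]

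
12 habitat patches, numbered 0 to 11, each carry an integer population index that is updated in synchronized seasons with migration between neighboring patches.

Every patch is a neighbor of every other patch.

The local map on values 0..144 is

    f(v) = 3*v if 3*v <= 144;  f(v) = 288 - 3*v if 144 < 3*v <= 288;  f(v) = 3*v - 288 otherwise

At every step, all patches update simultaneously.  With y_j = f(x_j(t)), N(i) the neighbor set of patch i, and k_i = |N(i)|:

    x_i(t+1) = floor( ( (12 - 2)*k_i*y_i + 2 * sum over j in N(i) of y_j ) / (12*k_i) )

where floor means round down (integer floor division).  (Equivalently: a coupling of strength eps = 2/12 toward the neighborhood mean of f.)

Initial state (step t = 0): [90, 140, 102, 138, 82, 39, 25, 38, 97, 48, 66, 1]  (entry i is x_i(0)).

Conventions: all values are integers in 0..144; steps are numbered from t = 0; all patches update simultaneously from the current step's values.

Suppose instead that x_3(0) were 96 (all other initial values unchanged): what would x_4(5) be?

Answer: x_4(5) = 115
Key observation: This trace re-runs the system from the modified initial state.

Derivation:
t=0: [90, 140, 102, 96, 82, 39, 25, 38, 97, 48, 66, 1]
t=1: [26, 119, 26, 11, 45, 107, 72, 104, 13, 129, 85, 13]
t=2: [74, 67, 74, 38, 121, 38, 70, 30, 43, 92, 38, 43]
t=3: [70, 87, 70, 109, 77, 109, 80, 89, 121, 26, 109, 121]
t=4: [73, 32, 73, 41, 56, 41, 49, 27, 71, 73, 41, 71]
t=5: [74, 96, 74, 118, 115, 118, 133, 83, 79, 74, 118, 79]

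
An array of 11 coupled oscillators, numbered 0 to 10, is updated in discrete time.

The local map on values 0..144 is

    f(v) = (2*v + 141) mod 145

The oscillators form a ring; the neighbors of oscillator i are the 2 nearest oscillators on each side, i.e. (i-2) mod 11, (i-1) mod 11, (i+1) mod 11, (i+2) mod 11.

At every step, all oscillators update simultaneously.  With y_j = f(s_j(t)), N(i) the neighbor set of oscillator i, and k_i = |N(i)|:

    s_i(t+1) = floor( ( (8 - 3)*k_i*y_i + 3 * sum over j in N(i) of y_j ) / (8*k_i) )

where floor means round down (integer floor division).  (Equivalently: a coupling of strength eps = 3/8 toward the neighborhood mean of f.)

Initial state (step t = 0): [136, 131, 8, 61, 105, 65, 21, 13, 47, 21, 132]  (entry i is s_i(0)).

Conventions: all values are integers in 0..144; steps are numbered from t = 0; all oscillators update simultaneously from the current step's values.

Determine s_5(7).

Simulating step by step:
t=0: [136, 131, 8, 61, 105, 65, 21, 13, 47, 21, 132]
t=1: [102, 105, 46, 103, 65, 101, 51, 41, 76, 56, 106]
t=2: [64, 62, 83, 66, 106, 66, 85, 73, 34, 86, 60]
t=3: [103, 111, 51, 110, 66, 113, 50, 110, 68, 56, 103]
t=4: [67, 72, 92, 79, 112, 82, 98, 83, 113, 97, 70]
t=5: [114, 116, 55, 30, 56, 23, 46, 27, 71, 61, 121]
t=6: [86, 83, 96, 66, 94, 54, 86, 67, 118, 107, 97]
t=7: [30, 33, 46, 99, 52, 95, 48, 107, 79, 67, 46]

Answer: s_5(7) = 95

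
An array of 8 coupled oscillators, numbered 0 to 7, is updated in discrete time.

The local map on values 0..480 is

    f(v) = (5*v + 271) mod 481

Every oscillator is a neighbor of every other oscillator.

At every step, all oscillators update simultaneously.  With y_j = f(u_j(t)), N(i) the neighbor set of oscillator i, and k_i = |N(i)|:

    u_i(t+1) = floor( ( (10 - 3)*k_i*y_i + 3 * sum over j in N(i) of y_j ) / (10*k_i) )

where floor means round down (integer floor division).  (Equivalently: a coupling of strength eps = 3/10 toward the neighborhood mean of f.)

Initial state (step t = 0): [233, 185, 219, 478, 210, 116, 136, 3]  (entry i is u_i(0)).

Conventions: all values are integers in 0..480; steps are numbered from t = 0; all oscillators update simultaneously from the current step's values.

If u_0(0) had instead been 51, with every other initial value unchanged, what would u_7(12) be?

Answer: u_7(12) = 278
Key observation: This trace re-runs the system from the modified initial state.

Derivation:
t=0: [51, 185, 219, 478, 210, 116, 136, 3]
t=1: [133, 257, 369, 272, 339, 347, 412, 291]
t=2: [374, 149, 201, 199, 103, 129, 342, 261]
t=3: [220, 113, 284, 277, 278, 363, 115, 165]
t=4: [358, 323, 253, 230, 233, 196, 330, 178]
t=5: [200, 401, 171, 411, 421, 300, 424, 241]
t=6: [310, 338, 215, 371, 404, 322, 414, 129]
t=7: [362, 138, 366, 246, 355, 401, 387, 399]
t=8: [187, 399, 200, 122, 164, 315, 269, 309]
t=9: [262, 326, 304, 364, 186, 366, 215, 346]
t=10: [175, 386, 313, 194, 242, 201, 337, 135]
t=11: [205, 266, 343, 268, 109, 291, 105, 390]
t=12: [303, 187, 124, 194, 303, 269, 290, 278]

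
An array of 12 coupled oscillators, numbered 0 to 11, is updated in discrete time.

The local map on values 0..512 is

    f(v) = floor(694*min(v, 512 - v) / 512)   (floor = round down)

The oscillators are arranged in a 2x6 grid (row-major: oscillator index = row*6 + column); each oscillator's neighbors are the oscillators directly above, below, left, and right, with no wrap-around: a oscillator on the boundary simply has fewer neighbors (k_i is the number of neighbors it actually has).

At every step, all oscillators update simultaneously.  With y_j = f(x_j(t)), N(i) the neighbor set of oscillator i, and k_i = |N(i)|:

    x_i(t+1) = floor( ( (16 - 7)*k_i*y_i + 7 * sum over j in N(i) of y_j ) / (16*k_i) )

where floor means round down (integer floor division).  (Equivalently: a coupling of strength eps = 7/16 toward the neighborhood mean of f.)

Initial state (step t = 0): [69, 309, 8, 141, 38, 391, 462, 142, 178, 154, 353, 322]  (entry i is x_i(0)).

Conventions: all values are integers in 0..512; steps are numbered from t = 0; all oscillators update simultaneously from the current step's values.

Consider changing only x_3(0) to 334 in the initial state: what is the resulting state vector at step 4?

Answer: [329, 291, 289, 293, 297, 288, 327, 279, 262, 262, 265, 266]
Key observation: This trace re-runs the system from the modified initial state.

Derivation:
t=0: [69, 309, 8, 334, 38, 391, 462, 142, 178, 154, 353, 322]
t=1: [127, 197, 116, 174, 119, 159, 100, 193, 195, 218, 196, 227]
t=2: [184, 236, 200, 221, 194, 223, 170, 243, 252, 277, 260, 277]
t=3: [260, 303, 292, 292, 284, 296, 255, 314, 325, 321, 322, 319]
t=4: [329, 291, 289, 293, 297, 288, 327, 279, 262, 262, 265, 266]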